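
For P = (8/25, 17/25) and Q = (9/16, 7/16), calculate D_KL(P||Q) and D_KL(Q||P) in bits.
D_KL(P||Q) = 0.1722, D_KL(Q||P) = 0.1794

KL divergence is not symmetric: D_KL(P||Q) ≠ D_KL(Q||P) in general.

D_KL(P||Q) = 0.1722 bits
D_KL(Q||P) = 0.1794 bits

No, they are not equal!

This asymmetry is why KL divergence is not a true distance metric.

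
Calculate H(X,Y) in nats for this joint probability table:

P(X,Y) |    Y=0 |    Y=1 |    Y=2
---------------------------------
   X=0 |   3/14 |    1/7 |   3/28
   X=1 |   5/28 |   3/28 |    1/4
1.7409 nats

Joint entropy is H(X,Y) = -Σ_{x,y} p(x,y) log p(x,y).

Summing over all non-zero entries:
H(X,Y) = -[3/14·log_e(3/14) + 1/7·log_e(1/7) + 3/28·log_e(3/28) + 5/28·log_e(5/28) + 3/28·log_e(3/28) + 1/4·log_e(1/4)]
H(X,Y) = 1.7409 nats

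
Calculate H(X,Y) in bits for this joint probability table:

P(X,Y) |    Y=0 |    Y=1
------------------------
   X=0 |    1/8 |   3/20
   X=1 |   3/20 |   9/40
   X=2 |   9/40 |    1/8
2.5395 bits

Joint entropy is H(X,Y) = -Σ_{x,y} p(x,y) log p(x,y).

Summing over all non-zero entries:
H(X,Y) = -[1/8·log_2(1/8) + 3/20·log_2(3/20) + 3/20·log_2(3/20) + 9/40·log_2(9/40) + 9/40·log_2(9/40) + 1/8·log_2(1/8)]
H(X,Y) = 2.5395 bits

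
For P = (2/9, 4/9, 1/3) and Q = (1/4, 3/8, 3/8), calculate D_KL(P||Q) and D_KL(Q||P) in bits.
D_KL(P||Q) = 0.0145, D_KL(Q||P) = 0.0143

KL divergence is not symmetric: D_KL(P||Q) ≠ D_KL(Q||P) in general.

D_KL(P||Q) = 0.0145 bits
D_KL(Q||P) = 0.0143 bits

No, they are not equal!

This asymmetry is why KL divergence is not a true distance metric.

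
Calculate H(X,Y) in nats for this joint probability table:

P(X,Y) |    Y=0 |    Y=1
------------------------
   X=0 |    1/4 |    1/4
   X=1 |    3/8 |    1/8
1.3209 nats

Joint entropy is H(X,Y) = -Σ_{x,y} p(x,y) log p(x,y).

Summing over all non-zero entries:
H(X,Y) = -[1/4·log_e(1/4) + 1/4·log_e(1/4) + 3/8·log_e(3/8) + 1/8·log_e(1/8)]
H(X,Y) = 1.3209 nats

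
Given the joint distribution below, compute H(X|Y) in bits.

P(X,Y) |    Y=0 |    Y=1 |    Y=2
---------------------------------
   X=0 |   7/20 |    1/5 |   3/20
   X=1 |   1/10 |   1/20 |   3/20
0.8244 bits

Using the chain rule: H(X|Y) = H(X,Y) - H(Y)

First, compute H(X,Y) = 2.3639 bits

Marginal P(Y) = (9/20, 1/4, 3/10)
H(Y) = 1.5395 bits

H(X|Y) = H(X,Y) - H(Y) = 2.3639 - 1.5395 = 0.8244 bits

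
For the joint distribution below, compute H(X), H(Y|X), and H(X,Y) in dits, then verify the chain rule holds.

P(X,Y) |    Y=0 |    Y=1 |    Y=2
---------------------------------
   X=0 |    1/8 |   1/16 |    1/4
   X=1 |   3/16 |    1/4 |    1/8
H(X,Y) = 0.7384, H(X) = 0.2976, H(Y|X) = 0.4407 (all in dits)

Chain rule: H(X,Y) = H(X) + H(Y|X)

Left side — joint entropy directly:
H(X,Y) = -Σ p(x,y) log p(x,y) = 0.7384 dits

Right side — compute H(Y|X) from the conditional distributions:
P(X) = (7/16, 9/16), so H(X) = 0.2976 dits
H(Y|X) = Σ_x P(X=x) · H(Y|X=x):
  P(Y|X=0) = (2/7, 1/7, 4/7), H(Y|X=0) = 0.4151, weight P(X=0) = 7/16
  P(Y|X=1) = (1/3, 4/9, 2/9), H(Y|X=1) = 0.4607, weight P(X=1) = 9/16
H(Y|X) = 0.4407 dits

H(X) + H(Y|X) = 0.2976 + 0.4407 = 0.7384 dits

Both sides equal 0.7384 dits. ✓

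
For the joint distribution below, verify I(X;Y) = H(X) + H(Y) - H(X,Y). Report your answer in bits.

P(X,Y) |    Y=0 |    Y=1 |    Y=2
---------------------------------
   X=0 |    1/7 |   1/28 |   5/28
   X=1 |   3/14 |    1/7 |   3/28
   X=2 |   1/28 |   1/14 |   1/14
I(X;Y) = 0.0936 bits

Mutual information has multiple equivalent forms:
- I(X;Y) = H(X) - H(X|Y)
- I(X;Y) = H(Y) - H(Y|X)
- I(X;Y) = H(X) + H(Y) - H(X,Y)

Computing all quantities:
H(X) = 1.4883, H(Y) = 1.5601, H(X,Y) = 2.9547
H(X|Y) = 1.3947, H(Y|X) = 1.4664

Verification:
H(X) - H(X|Y) = 1.4883 - 1.3947 = 0.0936
H(Y) - H(Y|X) = 1.5601 - 1.4664 = 0.0936
H(X) + H(Y) - H(X,Y) = 1.4883 + 1.5601 - 2.9547 = 0.0936

All forms give I(X;Y) = 0.0936 bits. ✓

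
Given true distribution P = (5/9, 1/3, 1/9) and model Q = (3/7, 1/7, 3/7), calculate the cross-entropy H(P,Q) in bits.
1.7507 bits

Cross-entropy: H(P,Q) = -Σ p(x) log q(x)

Alternatively: H(P,Q) = H(P) + D_KL(P||Q)
H(P) = 1.3516 bits
D_KL(P||Q) = 0.3991 bits

H(P,Q) = 1.3516 + 0.3991 = 1.7507 bits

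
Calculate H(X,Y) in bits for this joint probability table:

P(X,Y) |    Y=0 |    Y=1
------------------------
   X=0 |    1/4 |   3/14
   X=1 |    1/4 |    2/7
1.9926 bits

Joint entropy is H(X,Y) = -Σ_{x,y} p(x,y) log p(x,y).

Summing over all non-zero entries:
H(X,Y) = -[1/4·log_2(1/4) + 3/14·log_2(3/14) + 1/4·log_2(1/4) + 2/7·log_2(2/7)]
H(X,Y) = 1.9926 bits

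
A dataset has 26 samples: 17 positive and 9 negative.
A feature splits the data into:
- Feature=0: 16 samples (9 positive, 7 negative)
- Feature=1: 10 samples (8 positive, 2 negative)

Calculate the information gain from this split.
0.0445 bits

Information Gain = H(Y) - H(Y|Feature)

Before split:
P(positive) = 17/26 = 0.6538
H(Y) = 0.9306 bits

After split:
Feature=0: H = 0.9887 bits (weight = 16/26)
Feature=1: H = 0.7219 bits (weight = 10/26)
H(Y|Feature) = (16/26)×0.9887 + (10/26)×0.7219 = 0.8861 bits

Information Gain = 0.9306 - 0.8861 = 0.0445 bits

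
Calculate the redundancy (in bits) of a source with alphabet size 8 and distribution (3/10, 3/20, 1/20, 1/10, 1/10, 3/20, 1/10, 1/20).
0.2290 bits

Redundancy measures how far a source is from maximum entropy:
R = H_max - H(X)

Maximum entropy for 8 symbols: H_max = log_2(8) = 3.0000 bits
Actual entropy: H(X) = 2.7710 bits
Redundancy: R = 3.0000 - 2.7710 = 0.2290 bits

This redundancy represents potential for compression: the source could be compressed by 0.2290 bits per symbol.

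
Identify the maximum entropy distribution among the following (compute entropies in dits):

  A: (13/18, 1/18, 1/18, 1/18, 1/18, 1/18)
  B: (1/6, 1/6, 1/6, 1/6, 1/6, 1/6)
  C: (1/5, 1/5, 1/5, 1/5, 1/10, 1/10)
B

For a discrete distribution over n outcomes, entropy is maximized by the uniform distribution.

Computing entropies:
H(A) = 0.4508 dits
H(B) = 0.7782 dits
H(C) = 0.7592 dits

The uniform distribution (where all probabilities equal 1/6) achieves the maximum entropy of log_10(6) = 0.7782 dits.

Distribution B has the highest entropy.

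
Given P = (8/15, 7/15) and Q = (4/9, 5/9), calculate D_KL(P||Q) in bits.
0.0229 bits

KL divergence: D_KL(P||Q) = Σ p(x) log(p(x)/q(x))

Computing term by term:
  x=0: 8/15 × log_2[(8/15)/(4/9)] = 8/15 × 0.2630 = 0.1403
  x=1: 7/15 × log_2[(7/15)/(5/9)] = 7/15 × -0.2515 = -0.1174

D_KL(P||Q) = 0.0229 bits

Note: KL divergence is always non-negative and equals 0 iff P = Q.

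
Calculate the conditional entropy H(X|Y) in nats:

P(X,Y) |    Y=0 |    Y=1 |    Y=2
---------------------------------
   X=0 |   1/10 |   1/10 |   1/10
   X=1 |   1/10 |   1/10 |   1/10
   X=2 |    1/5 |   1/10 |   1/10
1.0751 nats

Using the chain rule: H(X|Y) = H(X,Y) - H(Y)

First, compute H(X,Y) = 2.1640 nats

Marginal P(Y) = (2/5, 3/10, 3/10)
H(Y) = 1.0889 nats

H(X|Y) = H(X,Y) - H(Y) = 2.1640 - 1.0889 = 1.0751 nats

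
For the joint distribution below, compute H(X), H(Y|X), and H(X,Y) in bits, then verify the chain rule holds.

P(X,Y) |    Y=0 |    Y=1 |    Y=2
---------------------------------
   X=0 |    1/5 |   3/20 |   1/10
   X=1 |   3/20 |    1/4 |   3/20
H(X,Y) = 2.5282, H(X) = 0.9928, H(Y|X) = 1.5354 (all in bits)

Chain rule: H(X,Y) = H(X) + H(Y|X)

Left side — joint entropy directly:
H(X,Y) = -Σ p(x,y) log p(x,y) = 2.5282 bits

Right side — compute H(Y|X) from the conditional distributions:
P(X) = (9/20, 11/20), so H(X) = 0.9928 bits
H(Y|X) = Σ_x P(X=x) · H(Y|X=x):
  P(Y|X=0) = (4/9, 1/3, 2/9), H(Y|X=0) = 1.5305, weight P(X=0) = 9/20
  P(Y|X=1) = (3/11, 5/11, 3/11), H(Y|X=1) = 1.5395, weight P(X=1) = 11/20
H(Y|X) = 1.5354 bits

H(X) + H(Y|X) = 0.9928 + 1.5354 = 2.5282 bits

Both sides equal 2.5282 bits. ✓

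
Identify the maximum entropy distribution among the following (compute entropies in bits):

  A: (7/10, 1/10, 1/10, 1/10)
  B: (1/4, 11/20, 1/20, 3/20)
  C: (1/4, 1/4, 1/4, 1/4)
C

For a discrete distribution over n outcomes, entropy is maximized by the uniform distribution.

Computing entropies:
H(A) = 1.3568 bits
H(B) = 1.6010 bits
H(C) = 2.0000 bits

The uniform distribution (where all probabilities equal 1/4) achieves the maximum entropy of log_2(4) = 2.0000 bits.

Distribution C has the highest entropy.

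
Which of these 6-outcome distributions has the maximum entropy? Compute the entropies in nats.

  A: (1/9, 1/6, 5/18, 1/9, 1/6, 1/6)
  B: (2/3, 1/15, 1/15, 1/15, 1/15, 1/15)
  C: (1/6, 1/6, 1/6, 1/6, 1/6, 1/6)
C

For a discrete distribution over n outcomes, entropy is maximized by the uniform distribution.

Computing entropies:
H(A) = 1.7400 nats
H(B) = 1.1730 nats
H(C) = 1.7918 nats

The uniform distribution (where all probabilities equal 1/6) achieves the maximum entropy of log_e(6) = 1.7918 nats.

Distribution C has the highest entropy.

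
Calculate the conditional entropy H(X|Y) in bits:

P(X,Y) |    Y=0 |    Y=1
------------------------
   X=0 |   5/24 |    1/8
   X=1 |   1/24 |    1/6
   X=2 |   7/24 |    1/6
1.4226 bits

Using the chain rule: H(X|Y) = H(X,Y) - H(Y)

First, compute H(X,Y) = 2.4176 bits

Marginal P(Y) = (13/24, 11/24)
H(Y) = 0.9950 bits

H(X|Y) = H(X,Y) - H(Y) = 2.4176 - 0.9950 = 1.4226 bits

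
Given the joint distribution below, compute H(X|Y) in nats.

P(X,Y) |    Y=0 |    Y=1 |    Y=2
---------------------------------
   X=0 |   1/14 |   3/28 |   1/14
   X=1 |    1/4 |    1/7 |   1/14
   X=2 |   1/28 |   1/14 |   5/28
0.9472 nats

Using the chain rule: H(X|Y) = H(X,Y) - H(Y)

First, compute H(X,Y) = 2.0445 nats

Marginal P(Y) = (5/14, 9/28, 9/28)
H(Y) = 1.0974 nats

H(X|Y) = H(X,Y) - H(Y) = 2.0445 - 1.0974 = 0.9472 nats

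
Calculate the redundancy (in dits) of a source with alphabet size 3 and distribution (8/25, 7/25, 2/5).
0.0048 dits

Redundancy measures how far a source is from maximum entropy:
R = H_max - H(X)

Maximum entropy for 3 symbols: H_max = log_10(3) = 0.4771 dits
Actual entropy: H(X) = 0.4723 dits
Redundancy: R = 0.4771 - 0.4723 = 0.0048 dits

This redundancy represents potential for compression: the source could be compressed by 0.0048 dits per symbol.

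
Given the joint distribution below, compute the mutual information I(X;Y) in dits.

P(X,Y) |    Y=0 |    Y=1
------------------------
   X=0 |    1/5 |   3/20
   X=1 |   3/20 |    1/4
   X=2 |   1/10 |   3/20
0.0071 dits

Mutual information: I(X;Y) = H(X) + H(Y) - H(X,Y)

Marginals:
P(X) = (7/20, 2/5, 1/4), H(X) = 0.4693 dits
P(Y) = (9/20, 11/20), H(Y) = 0.2989 dits

Joint entropy: H(X,Y) = 0.7611 dits

I(X;Y) = 0.4693 + 0.2989 - 0.7611 = 0.0071 dits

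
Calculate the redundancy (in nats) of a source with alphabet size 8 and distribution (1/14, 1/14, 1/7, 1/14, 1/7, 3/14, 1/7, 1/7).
0.0719 nats

Redundancy measures how far a source is from maximum entropy:
R = H_max - H(X)

Maximum entropy for 8 symbols: H_max = log_e(8) = 2.0794 nats
Actual entropy: H(X) = 2.0076 nats
Redundancy: R = 2.0794 - 2.0076 = 0.0719 nats

This redundancy represents potential for compression: the source could be compressed by 0.0719 nats per symbol.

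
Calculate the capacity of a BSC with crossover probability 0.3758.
0.0450 bits

For a binary symmetric channel (BSC) with error probability p:
Capacity C = 1 - H(p) bits per symbol

where H(p) = -p log₂(p) - (1-p) log₂(1-p) is the binary entropy function.

H(0.3758) = 0.9550 bits
C = 1 - 0.9550 = 0.0450 bits per symbol

This means we can reliably transmit up to 0.0450 bits of information per channel use.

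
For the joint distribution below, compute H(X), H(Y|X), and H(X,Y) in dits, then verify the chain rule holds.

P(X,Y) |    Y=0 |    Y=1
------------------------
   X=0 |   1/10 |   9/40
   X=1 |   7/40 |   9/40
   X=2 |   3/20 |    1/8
H(X,Y) = 0.7605, H(X) = 0.4720, H(Y|X) = 0.2885 (all in dits)

Chain rule: H(X,Y) = H(X) + H(Y|X)

Left side — joint entropy directly:
H(X,Y) = -Σ p(x,y) log p(x,y) = 0.7605 dits

Right side — compute H(Y|X) from the conditional distributions:
P(X) = (13/40, 2/5, 11/40), so H(X) = 0.4720 dits
H(Y|X) = Σ_x P(X=x) · H(Y|X=x):
  P(Y|X=0) = (4/13, 9/13), H(Y|X=0) = 0.2681, weight P(X=0) = 13/40
  P(Y|X=1) = (7/16, 9/16), H(Y|X=1) = 0.2976, weight P(X=1) = 2/5
  P(Y|X=2) = (6/11, 5/11), H(Y|X=2) = 0.2992, weight P(X=2) = 11/40
H(Y|X) = 0.2885 dits

H(X) + H(Y|X) = 0.4720 + 0.2885 = 0.7605 dits

Both sides equal 0.7605 dits. ✓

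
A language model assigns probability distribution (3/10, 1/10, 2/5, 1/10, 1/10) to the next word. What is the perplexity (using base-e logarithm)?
4.1309

Perplexity is e^H (or exp(H) for natural log).

First, H = -Σ p log p = 1.4185 nats
Perplexity = e^1.4185 = 4.1309

Interpretation: The model's uncertainty is equivalent to choosing uniformly among 4.1 options.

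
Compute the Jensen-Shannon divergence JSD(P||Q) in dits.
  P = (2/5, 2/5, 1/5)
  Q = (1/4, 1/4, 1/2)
0.0220 dits

Jensen-Shannon divergence is:
JSD(P||Q) = 0.5 × D_KL(P||M) + 0.5 × D_KL(Q||M)
where M = 0.5 × (P + Q) is the mixture distribution.

M = 0.5 × (2/5, 2/5, 1/5) + 0.5 × (1/4, 1/4, 1/2) = (13/40, 13/40, 7/20)

D_KL(P||M) = 0.0235 dits
D_KL(Q||M) = 0.0205 dits

JSD(P||Q) = 0.5 × 0.0235 + 0.5 × 0.0205 = 0.0220 dits

Unlike KL divergence, JSD is symmetric and bounded: 0 ≤ JSD ≤ log(2).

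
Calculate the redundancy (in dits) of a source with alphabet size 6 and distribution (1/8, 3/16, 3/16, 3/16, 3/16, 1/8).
0.0071 dits

Redundancy measures how far a source is from maximum entropy:
R = H_max - H(X)

Maximum entropy for 6 symbols: H_max = log_10(6) = 0.7782 dits
Actual entropy: H(X) = 0.7710 dits
Redundancy: R = 0.7782 - 0.7710 = 0.0071 dits

This redundancy represents potential for compression: the source could be compressed by 0.0071 dits per symbol.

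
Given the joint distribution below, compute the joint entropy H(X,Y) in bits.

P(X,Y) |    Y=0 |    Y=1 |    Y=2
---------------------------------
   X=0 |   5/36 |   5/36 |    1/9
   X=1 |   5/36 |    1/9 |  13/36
2.4217 bits

Joint entropy is H(X,Y) = -Σ_{x,y} p(x,y) log p(x,y).

Summing over all non-zero entries:
H(X,Y) = -[5/36·log_2(5/36) + 5/36·log_2(5/36) + 1/9·log_2(1/9) + 5/36·log_2(5/36) + 1/9·log_2(1/9) + 13/36·log_2(13/36)]
H(X,Y) = 2.4217 bits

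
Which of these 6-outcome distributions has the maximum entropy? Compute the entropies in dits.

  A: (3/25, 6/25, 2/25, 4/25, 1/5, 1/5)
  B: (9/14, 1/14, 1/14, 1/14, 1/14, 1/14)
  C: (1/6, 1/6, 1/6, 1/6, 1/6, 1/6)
C

For a discrete distribution over n outcomes, entropy is maximized by the uniform distribution.

Computing entropies:
H(A) = 0.7539 dits
H(B) = 0.5327 dits
H(C) = 0.7782 dits

The uniform distribution (where all probabilities equal 1/6) achieves the maximum entropy of log_10(6) = 0.7782 dits.

Distribution C has the highest entropy.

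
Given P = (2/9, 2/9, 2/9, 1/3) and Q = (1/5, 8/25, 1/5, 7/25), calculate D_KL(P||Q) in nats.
0.0239 nats

KL divergence: D_KL(P||Q) = Σ p(x) log(p(x)/q(x))

Computing term by term:
  x=0: 2/9 × log_e[(2/9)/(1/5)] = 2/9 × 0.1054 = 0.0234
  x=1: 2/9 × log_e[(2/9)/(8/25)] = 2/9 × -0.3646 = -0.0810
  x=2: 2/9 × log_e[(2/9)/(1/5)] = 2/9 × 0.1054 = 0.0234
  x=3: 1/3 × log_e[(1/3)/(7/25)] = 1/3 × 0.1744 = 0.0581

D_KL(P||Q) = 0.0239 nats

Note: KL divergence is always non-negative and equals 0 iff P = Q.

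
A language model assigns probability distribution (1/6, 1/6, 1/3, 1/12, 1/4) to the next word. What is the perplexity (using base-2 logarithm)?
4.5590

Perplexity is 2^H (or exp(H) for natural log).

First, H = -Σ p log p = 2.1887 bits
Perplexity = 2^2.1887 = 4.5590

Interpretation: The model's uncertainty is equivalent to choosing uniformly among 4.6 options.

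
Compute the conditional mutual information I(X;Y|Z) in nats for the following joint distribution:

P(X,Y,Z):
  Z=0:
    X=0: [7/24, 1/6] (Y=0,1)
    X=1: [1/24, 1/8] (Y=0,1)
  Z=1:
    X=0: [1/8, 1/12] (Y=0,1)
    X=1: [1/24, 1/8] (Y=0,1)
0.0614 nats

Conditional mutual information: I(X;Y|Z) = H(X|Z) + H(Y|Z) - H(X,Y|Z)

H(Z) = 0.6616
H(X,Z) = 1.2816 → H(X|Z) = 0.6201
H(Y,Z) = 1.3510 → H(Y|Z) = 0.6894
H(X,Y,Z) = 1.9097 → H(X,Y|Z) = 1.2481

I(X;Y|Z) = 0.6201 + 0.6894 - 1.2481 = 0.0614 nats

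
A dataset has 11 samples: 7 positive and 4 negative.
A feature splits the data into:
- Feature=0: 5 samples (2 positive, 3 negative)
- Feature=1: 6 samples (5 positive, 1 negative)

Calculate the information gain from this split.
0.1498 bits

Information Gain = H(Y) - H(Y|Feature)

Before split:
P(positive) = 7/11 = 0.6364
H(Y) = 0.9457 bits

After split:
Feature=0: H = 0.9710 bits (weight = 5/11)
Feature=1: H = 0.6500 bits (weight = 6/11)
H(Y|Feature) = (5/11)×0.9710 + (6/11)×0.6500 = 0.7959 bits

Information Gain = 0.9457 - 0.7959 = 0.1498 bits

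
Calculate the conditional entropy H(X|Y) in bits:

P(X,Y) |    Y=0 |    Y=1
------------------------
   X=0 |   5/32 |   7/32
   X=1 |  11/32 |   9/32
0.9424 bits

Using the chain rule: H(X|Y) = H(X,Y) - H(Y)

First, compute H(X,Y) = 1.9424 bits

Marginal P(Y) = (1/2, 1/2)
H(Y) = 1.0000 bits

H(X|Y) = H(X,Y) - H(Y) = 1.9424 - 1.0000 = 0.9424 bits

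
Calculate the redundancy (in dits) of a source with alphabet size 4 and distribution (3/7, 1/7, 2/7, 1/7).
0.0475 dits

Redundancy measures how far a source is from maximum entropy:
R = H_max - H(X)

Maximum entropy for 4 symbols: H_max = log_10(4) = 0.6021 dits
Actual entropy: H(X) = 0.5546 dits
Redundancy: R = 0.6021 - 0.5546 = 0.0475 dits

This redundancy represents potential for compression: the source could be compressed by 0.0475 dits per symbol.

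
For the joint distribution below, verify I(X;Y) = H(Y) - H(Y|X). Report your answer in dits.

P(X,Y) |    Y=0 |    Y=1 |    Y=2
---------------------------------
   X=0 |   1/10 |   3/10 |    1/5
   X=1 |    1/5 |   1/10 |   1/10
I(X;Y) = 0.0287 dits

Mutual information has multiple equivalent forms:
- I(X;Y) = H(X) - H(X|Y)
- I(X;Y) = H(Y) - H(Y|X)
- I(X;Y) = H(X) + H(Y) - H(X,Y)

Computing all quantities:
H(X) = 0.2923, H(Y) = 0.4729, H(X,Y) = 0.7365
H(X|Y) = 0.2635, H(Y|X) = 0.4442

Verification:
H(X) - H(X|Y) = 0.2923 - 0.2635 = 0.0287
H(Y) - H(Y|X) = 0.4729 - 0.4442 = 0.0287
H(X) + H(Y) - H(X,Y) = 0.2923 + 0.4729 - 0.7365 = 0.0287

All forms give I(X;Y) = 0.0287 dits. ✓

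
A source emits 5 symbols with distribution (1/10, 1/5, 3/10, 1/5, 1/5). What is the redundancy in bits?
0.0755 bits

Redundancy measures how far a source is from maximum entropy:
R = H_max - H(X)

Maximum entropy for 5 symbols: H_max = log_2(5) = 2.3219 bits
Actual entropy: H(X) = 2.2464 bits
Redundancy: R = 2.3219 - 2.2464 = 0.0755 bits

This redundancy represents potential for compression: the source could be compressed by 0.0755 bits per symbol.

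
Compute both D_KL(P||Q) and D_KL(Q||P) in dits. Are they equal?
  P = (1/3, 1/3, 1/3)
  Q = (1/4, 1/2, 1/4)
D_KL(P||Q) = 0.0246, D_KL(Q||P) = 0.0256

KL divergence is not symmetric: D_KL(P||Q) ≠ D_KL(Q||P) in general.

D_KL(P||Q) = 0.0246 dits
D_KL(Q||P) = 0.0256 dits

No, they are not equal!

This asymmetry is why KL divergence is not a true distance metric.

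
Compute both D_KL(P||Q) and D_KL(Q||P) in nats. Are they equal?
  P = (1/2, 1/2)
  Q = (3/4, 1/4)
D_KL(P||Q) = 0.1438, D_KL(Q||P) = 0.1308

KL divergence is not symmetric: D_KL(P||Q) ≠ D_KL(Q||P) in general.

D_KL(P||Q) = 0.1438 nats
D_KL(Q||P) = 0.1308 nats

No, they are not equal!

This asymmetry is why KL divergence is not a true distance metric.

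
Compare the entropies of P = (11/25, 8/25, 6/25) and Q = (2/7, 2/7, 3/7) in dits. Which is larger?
Q

Computing entropies in dits:
H(P) = 0.4640
H(Q) = 0.4686

Distribution Q has higher entropy.

Intuition: The distribution closer to uniform (more spread out) has higher entropy.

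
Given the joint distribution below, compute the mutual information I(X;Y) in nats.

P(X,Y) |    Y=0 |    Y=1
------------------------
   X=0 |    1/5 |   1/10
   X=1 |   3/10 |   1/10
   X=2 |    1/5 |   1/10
0.0040 nats

Mutual information: I(X;Y) = H(X) + H(Y) - H(X,Y)

Marginals:
P(X) = (3/10, 2/5, 3/10), H(X) = 1.0889 nats
P(Y) = (7/10, 3/10), H(Y) = 0.6109 nats

Joint entropy: H(X,Y) = 1.6957 nats

I(X;Y) = 1.0889 + 0.6109 - 1.6957 = 0.0040 nats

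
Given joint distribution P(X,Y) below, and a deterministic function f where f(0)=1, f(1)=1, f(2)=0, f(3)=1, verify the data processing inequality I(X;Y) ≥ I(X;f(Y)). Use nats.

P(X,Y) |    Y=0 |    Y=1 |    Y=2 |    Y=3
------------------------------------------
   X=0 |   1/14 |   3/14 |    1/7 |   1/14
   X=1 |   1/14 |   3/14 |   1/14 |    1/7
I(X;Y) = 0.0243, I(X;f(Y)) = 0.0154, inequality holds: 0.0243 ≥ 0.0154

Data Processing Inequality: For any Markov chain X → Y → Z, we have I(X;Y) ≥ I(X;Z).

Here Z = f(Y) is a deterministic function of Y, forming X → Y → Z.

Original I(X;Y) = 0.0243 nats

After applying f:
P(X,Z) where Z=f(Y):
- P(X,Z=0) = P(X,Y=2)
- P(X,Z=1) = P(X,Y=0) + P(X,Y=1) + P(X,Y=3)

I(X;Z) = I(X;f(Y)) = 0.0154 nats

Verification: 0.0243 ≥ 0.0154 ✓

Information cannot be created by processing; the function f can only lose information about X.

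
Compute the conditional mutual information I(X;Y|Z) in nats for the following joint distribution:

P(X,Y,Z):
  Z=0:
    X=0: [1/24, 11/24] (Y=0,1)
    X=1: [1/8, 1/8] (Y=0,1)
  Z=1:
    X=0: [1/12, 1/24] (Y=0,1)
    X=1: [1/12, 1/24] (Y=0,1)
0.0806 nats

Conditional mutual information: I(X;Y|Z) = H(X|Z) + H(Y|Z) - H(X,Y|Z)

H(Z) = 0.5623
H(X,Z) = 1.2130 → H(X|Z) = 0.6507
H(Y,Z) = 1.1187 → H(Y|Z) = 0.5564
H(X,Y,Z) = 1.6888 → H(X,Y|Z) = 1.1265

I(X;Y|Z) = 0.6507 + 0.5564 - 1.1265 = 0.0806 nats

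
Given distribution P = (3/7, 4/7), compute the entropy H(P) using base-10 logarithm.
0.2966 dits

Shannon entropy is H(X) = -Σ p(x) log p(x).

For P = (3/7, 4/7):
H = -3/7 × log_10(3/7) -4/7 × log_10(4/7)
H = 0.2966 dits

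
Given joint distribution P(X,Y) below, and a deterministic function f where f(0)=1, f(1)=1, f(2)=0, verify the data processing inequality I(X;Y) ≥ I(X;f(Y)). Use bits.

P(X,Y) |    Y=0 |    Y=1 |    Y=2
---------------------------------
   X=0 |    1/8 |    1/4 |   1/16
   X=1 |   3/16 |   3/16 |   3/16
I(X;Y) = 0.0514, I(X;f(Y)) = 0.0359, inequality holds: 0.0514 ≥ 0.0359

Data Processing Inequality: For any Markov chain X → Y → Z, we have I(X;Y) ≥ I(X;Z).

Here Z = f(Y) is a deterministic function of Y, forming X → Y → Z.

Original I(X;Y) = 0.0514 bits

After applying f:
P(X,Z) where Z=f(Y):
- P(X,Z=0) = P(X,Y=2)
- P(X,Z=1) = P(X,Y=0) + P(X,Y=1)

I(X;Z) = I(X;f(Y)) = 0.0359 bits

Verification: 0.0514 ≥ 0.0359 ✓

Information cannot be created by processing; the function f can only lose information about X.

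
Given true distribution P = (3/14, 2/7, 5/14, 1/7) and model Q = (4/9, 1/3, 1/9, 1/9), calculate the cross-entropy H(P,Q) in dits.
0.6889 dits

Cross-entropy: H(P,Q) = -Σ p(x) log q(x)

Alternatively: H(P,Q) = H(P) + D_KL(P||Q)
H(P) = 0.5792 dits
D_KL(P||Q) = 0.1097 dits

H(P,Q) = 0.5792 + 0.1097 = 0.6889 dits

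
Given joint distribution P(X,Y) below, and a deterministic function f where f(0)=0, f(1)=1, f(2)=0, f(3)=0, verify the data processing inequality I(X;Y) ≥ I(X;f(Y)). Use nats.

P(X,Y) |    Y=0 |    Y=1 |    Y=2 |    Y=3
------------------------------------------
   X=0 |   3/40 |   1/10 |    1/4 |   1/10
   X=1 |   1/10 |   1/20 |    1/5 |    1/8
I(X;Y) = 0.0132, I(X;f(Y)) = 0.0072, inequality holds: 0.0132 ≥ 0.0072

Data Processing Inequality: For any Markov chain X → Y → Z, we have I(X;Y) ≥ I(X;Z).

Here Z = f(Y) is a deterministic function of Y, forming X → Y → Z.

Original I(X;Y) = 0.0132 nats

After applying f:
P(X,Z) where Z=f(Y):
- P(X,Z=0) = P(X,Y=0) + P(X,Y=2) + P(X,Y=3)
- P(X,Z=1) = P(X,Y=1)

I(X;Z) = I(X;f(Y)) = 0.0072 nats

Verification: 0.0132 ≥ 0.0072 ✓

Information cannot be created by processing; the function f can only lose information about X.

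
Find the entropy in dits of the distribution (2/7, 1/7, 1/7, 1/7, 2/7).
0.6731 dits

Shannon entropy is H(X) = -Σ p(x) log p(x).

For P = (2/7, 1/7, 1/7, 1/7, 2/7):
H = -2/7 × log_10(2/7) -1/7 × log_10(1/7) -1/7 × log_10(1/7) -1/7 × log_10(1/7) -2/7 × log_10(2/7)
H = 0.6731 dits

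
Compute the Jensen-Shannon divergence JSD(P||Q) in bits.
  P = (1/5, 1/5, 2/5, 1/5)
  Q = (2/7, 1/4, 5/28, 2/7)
0.0443 bits

Jensen-Shannon divergence is:
JSD(P||Q) = 0.5 × D_KL(P||M) + 0.5 × D_KL(Q||M)
where M = 0.5 × (P + Q) is the mixture distribution.

M = 0.5 × (1/5, 1/5, 2/5, 1/5) + 0.5 × (2/7, 1/4, 5/28, 2/7) = (0.242857, 9/40, 0.289286, 0.242857)

D_KL(P||M) = 0.0410 bits
D_KL(Q||M) = 0.0477 bits

JSD(P||Q) = 0.5 × 0.0410 + 0.5 × 0.0477 = 0.0443 bits

Unlike KL divergence, JSD is symmetric and bounded: 0 ≤ JSD ≤ log(2).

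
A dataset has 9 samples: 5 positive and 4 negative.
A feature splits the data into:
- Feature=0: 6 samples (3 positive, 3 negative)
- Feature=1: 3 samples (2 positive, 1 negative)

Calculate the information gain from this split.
0.0183 bits

Information Gain = H(Y) - H(Y|Feature)

Before split:
P(positive) = 5/9 = 0.5556
H(Y) = 0.9911 bits

After split:
Feature=0: H = 1.0000 bits (weight = 6/9)
Feature=1: H = 0.9183 bits (weight = 3/9)
H(Y|Feature) = (6/9)×1.0000 + (3/9)×0.9183 = 0.9728 bits

Information Gain = 0.9911 - 0.9728 = 0.0183 bits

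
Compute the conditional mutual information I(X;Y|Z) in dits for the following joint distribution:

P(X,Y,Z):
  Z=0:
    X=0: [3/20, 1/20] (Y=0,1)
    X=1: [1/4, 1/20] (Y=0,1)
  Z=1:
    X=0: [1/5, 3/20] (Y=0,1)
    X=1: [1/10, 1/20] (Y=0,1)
0.0020 dits

Conditional mutual information: I(X;Y|Z) = H(X|Z) + H(Y|Z) - H(X,Y|Z)

H(Z) = 0.3010
H(X,Z) = 0.5798 → H(X|Z) = 0.2788
H(Y,Z) = 0.5558 → H(Y|Z) = 0.2548
H(X,Y,Z) = 0.8326 → H(X,Y|Z) = 0.5316

I(X;Y|Z) = 0.2788 + 0.2548 - 0.5316 = 0.0020 dits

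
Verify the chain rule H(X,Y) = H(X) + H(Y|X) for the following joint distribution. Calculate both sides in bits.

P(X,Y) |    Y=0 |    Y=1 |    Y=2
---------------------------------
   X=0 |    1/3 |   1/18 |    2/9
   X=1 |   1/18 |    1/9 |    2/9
H(X,Y) = 2.3083, H(X) = 0.9641, H(Y|X) = 1.3442 (all in bits)

Chain rule: H(X,Y) = H(X) + H(Y|X)

Left side — joint entropy directly:
H(X,Y) = -Σ p(x,y) log p(x,y) = 2.3083 bits

Right side — compute H(Y|X) from the conditional distributions:
P(X) = (11/18, 7/18), so H(X) = 0.9641 bits
H(Y|X) = Σ_x P(X=x) · H(Y|X=x):
  P(Y|X=0) = (6/11, 1/11, 4/11), H(Y|X=0) = 1.3222, weight P(X=0) = 11/18
  P(Y|X=1) = (1/7, 2/7, 4/7), H(Y|X=1) = 1.3788, weight P(X=1) = 7/18
H(Y|X) = 1.3442 bits

H(X) + H(Y|X) = 0.9641 + 1.3442 = 2.3083 bits

Both sides equal 2.3083 bits. ✓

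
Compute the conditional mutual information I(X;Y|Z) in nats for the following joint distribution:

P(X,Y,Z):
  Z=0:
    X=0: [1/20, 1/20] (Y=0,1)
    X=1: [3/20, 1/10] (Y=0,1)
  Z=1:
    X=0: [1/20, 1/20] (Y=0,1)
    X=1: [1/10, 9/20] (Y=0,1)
0.0225 nats

Conditional mutual information: I(X;Y|Z) = H(X|Z) + H(Y|Z) - H(X,Y|Z)

H(Z) = 0.6474
H(X,Z) = 1.1359 → H(X|Z) = 0.4885
H(Y,Z) = 1.2376 → H(Y|Z) = 0.5902
H(X,Y,Z) = 1.7036 → H(X,Y|Z) = 1.0561

I(X;Y|Z) = 0.4885 + 0.5902 - 1.0561 = 0.0225 nats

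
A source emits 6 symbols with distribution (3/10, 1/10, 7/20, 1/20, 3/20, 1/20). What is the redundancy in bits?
0.3588 bits

Redundancy measures how far a source is from maximum entropy:
R = H_max - H(X)

Maximum entropy for 6 symbols: H_max = log_2(6) = 2.5850 bits
Actual entropy: H(X) = 2.2261 bits
Redundancy: R = 2.5850 - 2.2261 = 0.3588 bits

This redundancy represents potential for compression: the source could be compressed by 0.3588 bits per symbol.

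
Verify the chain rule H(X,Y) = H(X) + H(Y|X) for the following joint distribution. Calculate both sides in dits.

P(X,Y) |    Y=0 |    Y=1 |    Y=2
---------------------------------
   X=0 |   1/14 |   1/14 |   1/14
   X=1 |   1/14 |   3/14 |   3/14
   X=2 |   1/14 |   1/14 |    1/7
H(X,Y) = 0.8986, H(X) = 0.4493, H(Y|X) = 0.4493 (all in dits)

Chain rule: H(X,Y) = H(X) + H(Y|X)

Left side — joint entropy directly:
H(X,Y) = -Σ p(x,y) log p(x,y) = 0.8986 dits

Right side — compute H(Y|X) from the conditional distributions:
P(X) = (3/14, 1/2, 2/7), so H(X) = 0.4493 dits
H(Y|X) = Σ_x P(X=x) · H(Y|X=x):
  P(Y|X=0) = (1/3, 1/3, 1/3), H(Y|X=0) = 0.4771, weight P(X=0) = 3/14
  P(Y|X=1) = (1/7, 3/7, 3/7), H(Y|X=1) = 0.4361, weight P(X=1) = 1/2
  P(Y|X=2) = (1/4, 1/4, 1/2), H(Y|X=2) = 0.4515, weight P(X=2) = 2/7
H(Y|X) = 0.4493 dits

H(X) + H(Y|X) = 0.4493 + 0.4493 = 0.8986 dits

Both sides equal 0.8986 dits. ✓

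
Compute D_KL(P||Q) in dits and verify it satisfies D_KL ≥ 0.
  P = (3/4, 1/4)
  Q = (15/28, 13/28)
0.0424 dits

KL divergence satisfies the Gibbs inequality: D_KL(P||Q) ≥ 0 for all distributions P, Q.

D_KL(P||Q) = Σ p(x) log(p(x)/q(x))
Term by term:
  x=0: 3/4 × log_10[(3/4)/(15/28)] = 0.1096
  x=1: 1/4 × log_10[(1/4)/(13/28)] = -0.0672
D_KL(P||Q) = 0.0424 dits

D_KL(P||Q) = 0.0424 ≥ 0 ✓

This non-negativity is a fundamental property: relative entropy cannot be negative because it measures how different Q is from P.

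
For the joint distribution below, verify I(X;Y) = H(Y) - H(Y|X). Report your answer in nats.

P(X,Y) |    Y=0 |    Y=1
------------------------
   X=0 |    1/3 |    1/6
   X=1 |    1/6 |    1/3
I(X;Y) = 0.0566 nats

Mutual information has multiple equivalent forms:
- I(X;Y) = H(X) - H(X|Y)
- I(X;Y) = H(Y) - H(Y|X)
- I(X;Y) = H(X) + H(Y) - H(X,Y)

Computing all quantities:
H(X) = 0.6931, H(Y) = 0.6931, H(X,Y) = 1.3297
H(X|Y) = 0.6365, H(Y|X) = 0.6365

Verification:
H(X) - H(X|Y) = 0.6931 - 0.6365 = 0.0566
H(Y) - H(Y|X) = 0.6931 - 0.6365 = 0.0566
H(X) + H(Y) - H(X,Y) = 0.6931 + 0.6931 - 1.3297 = 0.0566

All forms give I(X;Y) = 0.0566 nats. ✓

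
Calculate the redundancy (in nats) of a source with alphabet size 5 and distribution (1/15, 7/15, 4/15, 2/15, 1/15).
0.2716 nats

Redundancy measures how far a source is from maximum entropy:
R = H_max - H(X)

Maximum entropy for 5 symbols: H_max = log_e(5) = 1.6094 nats
Actual entropy: H(X) = 1.3379 nats
Redundancy: R = 1.6094 - 1.3379 = 0.2716 nats

This redundancy represents potential for compression: the source could be compressed by 0.2716 nats per symbol.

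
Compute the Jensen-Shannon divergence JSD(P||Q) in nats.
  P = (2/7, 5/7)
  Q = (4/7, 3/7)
0.0423 nats

Jensen-Shannon divergence is:
JSD(P||Q) = 0.5 × D_KL(P||M) + 0.5 × D_KL(Q||M)
where M = 0.5 × (P + Q) is the mixture distribution.

M = 0.5 × (2/7, 5/7) + 0.5 × (4/7, 3/7) = (3/7, 4/7)

D_KL(P||M) = 0.0435 nats
D_KL(Q||M) = 0.0411 nats

JSD(P||Q) = 0.5 × 0.0435 + 0.5 × 0.0411 = 0.0423 nats

Unlike KL divergence, JSD is symmetric and bounded: 0 ≤ JSD ≤ log(2).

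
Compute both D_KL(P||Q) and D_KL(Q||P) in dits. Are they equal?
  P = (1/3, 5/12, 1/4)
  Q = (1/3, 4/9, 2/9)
D_KL(P||Q) = 0.0011, D_KL(Q||P) = 0.0011

KL divergence is not symmetric: D_KL(P||Q) ≠ D_KL(Q||P) in general.

D_KL(P||Q) = 0.0011 dits
D_KL(Q||P) = 0.0011 dits

In this case they happen to be equal (to 4 decimal places).

This asymmetry is why KL divergence is not a true distance metric.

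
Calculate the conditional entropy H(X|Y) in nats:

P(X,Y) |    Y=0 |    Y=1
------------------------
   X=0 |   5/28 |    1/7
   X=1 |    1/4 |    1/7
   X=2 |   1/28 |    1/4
0.9852 nats

Using the chain rule: H(X|Y) = H(X,Y) - H(Y)

First, compute H(X,Y) = 1.6758 nats

Marginal P(Y) = (13/28, 15/28)
H(Y) = 0.6906 nats

H(X|Y) = H(X,Y) - H(Y) = 1.6758 - 0.6906 = 0.9852 nats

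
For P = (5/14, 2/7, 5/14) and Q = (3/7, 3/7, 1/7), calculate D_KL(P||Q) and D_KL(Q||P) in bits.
D_KL(P||Q) = 0.2110, D_KL(Q||P) = 0.1746

KL divergence is not symmetric: D_KL(P||Q) ≠ D_KL(Q||P) in general.

D_KL(P||Q) = 0.2110 bits
D_KL(Q||P) = 0.1746 bits

No, they are not equal!

This asymmetry is why KL divergence is not a true distance metric.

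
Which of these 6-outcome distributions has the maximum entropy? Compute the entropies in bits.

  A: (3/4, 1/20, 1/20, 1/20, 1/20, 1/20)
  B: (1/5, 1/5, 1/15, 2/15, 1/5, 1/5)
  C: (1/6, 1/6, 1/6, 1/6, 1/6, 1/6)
C

For a discrete distribution over n outcomes, entropy is maximized by the uniform distribution.

Computing entropies:
H(A) = 1.3918 bits
H(B) = 2.5056 bits
H(C) = 2.5850 bits

The uniform distribution (where all probabilities equal 1/6) achieves the maximum entropy of log_2(6) = 2.5850 bits.

Distribution C has the highest entropy.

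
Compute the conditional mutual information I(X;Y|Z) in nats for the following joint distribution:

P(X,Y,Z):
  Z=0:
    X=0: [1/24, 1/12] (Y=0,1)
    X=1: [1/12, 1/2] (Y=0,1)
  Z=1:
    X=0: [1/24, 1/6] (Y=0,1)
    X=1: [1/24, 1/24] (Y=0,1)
0.0238 nats

Conditional mutual information: I(X;Y|Z) = H(X|Z) + H(Y|Z) - H(X,Y|Z)

H(Z) = 0.6036
H(X,Z) = 1.1082 → H(X|Z) = 0.5046
H(Y,Z) = 1.1082 → H(Y|Z) = 0.5046
H(X,Y,Z) = 1.5890 → H(X,Y|Z) = 0.9854

I(X;Y|Z) = 0.5046 + 0.5046 - 0.9854 = 0.0238 nats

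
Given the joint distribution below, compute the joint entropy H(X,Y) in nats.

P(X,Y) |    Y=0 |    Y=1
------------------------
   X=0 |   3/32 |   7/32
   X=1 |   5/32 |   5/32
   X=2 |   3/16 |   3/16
1.7622 nats

Joint entropy is H(X,Y) = -Σ_{x,y} p(x,y) log p(x,y).

Summing over all non-zero entries:
H(X,Y) = -[3/32·log_e(3/32) + 7/32·log_e(7/32) + 5/32·log_e(5/32) + 5/32·log_e(5/32) + 3/16·log_e(3/16) + 3/16·log_e(3/16)]
H(X,Y) = 1.7622 nats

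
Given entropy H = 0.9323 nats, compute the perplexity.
2.5403

Perplexity is e^H (or exp(H) for natural log).

H = 0.9323 nats
Perplexity = e^0.9323 = 2.5403

Interpretation: The model's uncertainty is equivalent to choosing uniformly among 2.5 options.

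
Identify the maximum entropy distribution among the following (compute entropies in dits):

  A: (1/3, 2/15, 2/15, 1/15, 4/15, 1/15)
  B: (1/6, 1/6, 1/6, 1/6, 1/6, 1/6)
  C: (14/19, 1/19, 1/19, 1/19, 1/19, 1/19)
B

For a discrete distribution over n outcomes, entropy is maximized by the uniform distribution.

Computing entropies:
H(A) = 0.7023 dits
H(B) = 0.7782 dits
H(C) = 0.4342 dits

The uniform distribution (where all probabilities equal 1/6) achieves the maximum entropy of log_10(6) = 0.7782 dits.

Distribution B has the highest entropy.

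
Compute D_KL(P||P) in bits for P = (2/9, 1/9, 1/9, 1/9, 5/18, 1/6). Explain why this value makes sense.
0.0000 bits

KL divergence satisfies the Gibbs inequality: D_KL(P||Q) ≥ 0 for all distributions P, Q.

D_KL(P||Q) = Σ p(x) log(p(x)/q(x))
Each term is p(x) × log_2(p(x)/p(x)) = p(x) × log_2(1) = 0, so the sum is 0.
D_KL(P||Q) = 0.0000 bits

When P = Q, the KL divergence is exactly 0, as there is no 'divergence' between identical distributions.

This non-negativity is a fundamental property: relative entropy cannot be negative because it measures how different Q is from P.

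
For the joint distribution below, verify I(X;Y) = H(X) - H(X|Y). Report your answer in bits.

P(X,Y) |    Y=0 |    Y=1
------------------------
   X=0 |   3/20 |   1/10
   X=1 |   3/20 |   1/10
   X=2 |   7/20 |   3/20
I(X;Y) = 0.0079 bits

Mutual information has multiple equivalent forms:
- I(X;Y) = H(X) - H(X|Y)
- I(X;Y) = H(Y) - H(Y|X)
- I(X;Y) = H(X) + H(Y) - H(X,Y)

Computing all quantities:
H(X) = 1.5000, H(Y) = 0.9341, H(X,Y) = 2.4261
H(X|Y) = 1.4921, H(Y|X) = 0.9261

Verification:
H(X) - H(X|Y) = 1.5000 - 1.4921 = 0.0079
H(Y) - H(Y|X) = 0.9341 - 0.9261 = 0.0079
H(X) + H(Y) - H(X,Y) = 1.5000 + 0.9341 - 2.4261 = 0.0079

All forms give I(X;Y) = 0.0079 bits. ✓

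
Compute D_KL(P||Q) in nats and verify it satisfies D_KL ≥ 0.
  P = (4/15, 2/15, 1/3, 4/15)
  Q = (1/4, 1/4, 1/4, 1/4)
0.0465 nats

KL divergence satisfies the Gibbs inequality: D_KL(P||Q) ≥ 0 for all distributions P, Q.

D_KL(P||Q) = Σ p(x) log(p(x)/q(x))
Term by term:
  x=0: 4/15 × log_e[(4/15)/(1/4)] = 0.0172
  x=1: 2/15 × log_e[(2/15)/(1/4)] = -0.0838
  x=2: 1/3 × log_e[(1/3)/(1/4)] = 0.0959
  x=3: 4/15 × log_e[(4/15)/(1/4)] = 0.0172
D_KL(P||Q) = 0.0465 nats

D_KL(P||Q) = 0.0465 ≥ 0 ✓

This non-negativity is a fundamental property: relative entropy cannot be negative because it measures how different Q is from P.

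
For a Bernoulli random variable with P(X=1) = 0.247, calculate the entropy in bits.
0.8065 bits

The binary entropy function is:
H(p) = -p log(p) - (1-p) log(1-p)

H(0.247) = -0.247 × log_2(0.247) - 0.753 × log_2(0.753)
H(0.247) = 0.8065 bits

Note: Binary entropy is maximized at p=0.5 (H=1 bit) and minimized at p=0 or p=1 (H=0).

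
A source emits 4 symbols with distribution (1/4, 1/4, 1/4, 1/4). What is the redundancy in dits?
0.0000 dits

Redundancy measures how far a source is from maximum entropy:
R = H_max - H(X)

Maximum entropy for 4 symbols: H_max = log_10(4) = 0.6021 dits
Actual entropy: H(X) = 0.6021 dits
Redundancy: R = 0.6021 - 0.6021 = 0.0000 dits

This redundancy represents potential for compression: the source could be compressed by 0.0000 dits per symbol.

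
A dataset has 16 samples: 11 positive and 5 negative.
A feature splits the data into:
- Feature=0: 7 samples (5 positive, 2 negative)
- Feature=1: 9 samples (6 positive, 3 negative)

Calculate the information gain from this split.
0.0019 bits

Information Gain = H(Y) - H(Y|Feature)

Before split:
P(positive) = 11/16 = 0.6875
H(Y) = 0.8960 bits

After split:
Feature=0: H = 0.8631 bits (weight = 7/16)
Feature=1: H = 0.9183 bits (weight = 9/16)
H(Y|Feature) = (7/16)×0.8631 + (9/16)×0.9183 = 0.8942 bits

Information Gain = 0.8960 - 0.8942 = 0.0019 bits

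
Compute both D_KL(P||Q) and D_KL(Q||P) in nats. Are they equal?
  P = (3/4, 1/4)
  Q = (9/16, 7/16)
D_KL(P||Q) = 0.0759, D_KL(Q||P) = 0.0830

KL divergence is not symmetric: D_KL(P||Q) ≠ D_KL(Q||P) in general.

D_KL(P||Q) = 0.0759 nats
D_KL(Q||P) = 0.0830 nats

No, they are not equal!

This asymmetry is why KL divergence is not a true distance metric.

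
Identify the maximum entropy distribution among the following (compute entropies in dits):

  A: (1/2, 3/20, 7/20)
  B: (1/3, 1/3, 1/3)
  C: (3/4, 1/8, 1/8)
B

For a discrete distribution over n outcomes, entropy is maximized by the uniform distribution.

Computing entropies:
H(A) = 0.4337 dits
H(B) = 0.4771 dits
H(C) = 0.3195 dits

The uniform distribution (where all probabilities equal 1/3) achieves the maximum entropy of log_10(3) = 0.4771 dits.

Distribution B has the highest entropy.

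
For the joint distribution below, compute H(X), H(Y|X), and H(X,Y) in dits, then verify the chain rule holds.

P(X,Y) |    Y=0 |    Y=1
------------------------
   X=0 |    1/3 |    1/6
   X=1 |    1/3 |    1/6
H(X,Y) = 0.5775, H(X) = 0.3010, H(Y|X) = 0.2764 (all in dits)

Chain rule: H(X,Y) = H(X) + H(Y|X)

Left side — joint entropy directly:
H(X,Y) = -Σ p(x,y) log p(x,y) = 0.5775 dits

Right side — compute H(Y|X) from the conditional distributions:
P(X) = (1/2, 1/2), so H(X) = 0.3010 dits
H(Y|X) = Σ_x P(X=x) · H(Y|X=x):
  P(Y|X=0) = (2/3, 1/3), H(Y|X=0) = 0.2764, weight P(X=0) = 1/2
  P(Y|X=1) = (2/3, 1/3), H(Y|X=1) = 0.2764, weight P(X=1) = 1/2
H(Y|X) = 0.2764 dits

H(X) + H(Y|X) = 0.3010 + 0.2764 = 0.5775 dits

Both sides equal 0.5775 dits. ✓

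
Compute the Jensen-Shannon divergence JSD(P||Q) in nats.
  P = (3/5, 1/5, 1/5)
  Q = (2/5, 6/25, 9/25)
0.0226 nats

Jensen-Shannon divergence is:
JSD(P||Q) = 0.5 × D_KL(P||M) + 0.5 × D_KL(Q||M)
where M = 0.5 × (P + Q) is the mixture distribution.

M = 0.5 × (3/5, 1/5, 1/5) + 0.5 × (2/5, 6/25, 9/25) = (1/2, 0.22, 7/25)

D_KL(P||M) = 0.0230 nats
D_KL(Q||M) = 0.0221 nats

JSD(P||Q) = 0.5 × 0.0230 + 0.5 × 0.0221 = 0.0226 nats

Unlike KL divergence, JSD is symmetric and bounded: 0 ≤ JSD ≤ log(2).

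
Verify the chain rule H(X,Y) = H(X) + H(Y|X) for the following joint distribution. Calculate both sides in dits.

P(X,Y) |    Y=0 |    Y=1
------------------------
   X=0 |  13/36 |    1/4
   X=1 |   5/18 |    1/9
H(X,Y) = 0.5708, H(X) = 0.2902, H(Y|X) = 0.2806 (all in dits)

Chain rule: H(X,Y) = H(X) + H(Y|X)

Left side — joint entropy directly:
H(X,Y) = -Σ p(x,y) log p(x,y) = 0.5708 dits

Right side — compute H(Y|X) from the conditional distributions:
P(X) = (11/18, 7/18), so H(X) = 0.2902 dits
H(Y|X) = Σ_x P(X=x) · H(Y|X=x):
  P(Y|X=0) = (13/22, 9/22), H(Y|X=0) = 0.2938, weight P(X=0) = 11/18
  P(Y|X=1) = (5/7, 2/7), H(Y|X=1) = 0.2598, weight P(X=1) = 7/18
H(Y|X) = 0.2806 dits

H(X) + H(Y|X) = 0.2902 + 0.2806 = 0.5708 dits

Both sides equal 0.5708 dits. ✓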